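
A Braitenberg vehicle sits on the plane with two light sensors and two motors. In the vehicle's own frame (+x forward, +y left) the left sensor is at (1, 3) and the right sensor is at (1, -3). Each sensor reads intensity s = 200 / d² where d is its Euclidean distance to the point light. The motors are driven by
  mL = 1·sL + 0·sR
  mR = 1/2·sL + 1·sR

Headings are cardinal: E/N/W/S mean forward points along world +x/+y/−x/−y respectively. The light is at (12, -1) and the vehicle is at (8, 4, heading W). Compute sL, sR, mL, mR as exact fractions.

left sensor world pos  = (7, 1); dL² = 29
right sensor world pos = (7, 7); dR² = 89
sL = 200/29 = 200/29
sR = 200/89 = 200/89
mL = 1·sL + 0·sR = 200/29
mR = 1/2·sL + 1·sR = 14700/2581

200/29 200/89 200/29 14700/2581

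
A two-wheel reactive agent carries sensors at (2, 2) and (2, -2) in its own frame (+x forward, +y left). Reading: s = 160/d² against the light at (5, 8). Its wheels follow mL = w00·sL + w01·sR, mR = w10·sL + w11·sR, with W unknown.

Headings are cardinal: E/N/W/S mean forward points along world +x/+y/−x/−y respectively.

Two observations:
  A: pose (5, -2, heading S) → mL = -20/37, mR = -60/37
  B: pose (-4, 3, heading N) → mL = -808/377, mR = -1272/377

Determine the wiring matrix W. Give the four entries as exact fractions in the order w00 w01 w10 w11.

1/2 -1 -1/2 -1

obs A: pose=(5,-2,S) → sL=40/37, sR=40/37, mL=-20/37, mR=-60/37
obs B: pose=(-4,3,N) → sL=16/13, sR=80/29, mL=-808/377, mR=-1272/377
sensor matrix S = [[40/37, 40/37], [16/13, 80/29]]; det S = 23040/13949
solve [mL_A; mL_B] = S·[w00; w01] and [mR_A; mR_B] = S·[w10; w11]:
  w00 = 1/2, w01 = -1, w10 = -1/2, w11 = -1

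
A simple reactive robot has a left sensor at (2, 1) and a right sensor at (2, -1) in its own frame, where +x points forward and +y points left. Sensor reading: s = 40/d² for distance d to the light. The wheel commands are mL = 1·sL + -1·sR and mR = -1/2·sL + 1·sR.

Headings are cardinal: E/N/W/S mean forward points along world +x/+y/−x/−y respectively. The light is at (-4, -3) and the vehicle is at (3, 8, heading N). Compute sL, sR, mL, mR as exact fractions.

left sensor world pos  = (2, 10); dL² = 205
right sensor world pos = (4, 10); dR² = 233
sL = 40/205 = 8/41
sR = 40/233 = 40/233
mL = 1·sL + -1·sR = 224/9553
mR = -1/2·sL + 1·sR = 708/9553

8/41 40/233 224/9553 708/9553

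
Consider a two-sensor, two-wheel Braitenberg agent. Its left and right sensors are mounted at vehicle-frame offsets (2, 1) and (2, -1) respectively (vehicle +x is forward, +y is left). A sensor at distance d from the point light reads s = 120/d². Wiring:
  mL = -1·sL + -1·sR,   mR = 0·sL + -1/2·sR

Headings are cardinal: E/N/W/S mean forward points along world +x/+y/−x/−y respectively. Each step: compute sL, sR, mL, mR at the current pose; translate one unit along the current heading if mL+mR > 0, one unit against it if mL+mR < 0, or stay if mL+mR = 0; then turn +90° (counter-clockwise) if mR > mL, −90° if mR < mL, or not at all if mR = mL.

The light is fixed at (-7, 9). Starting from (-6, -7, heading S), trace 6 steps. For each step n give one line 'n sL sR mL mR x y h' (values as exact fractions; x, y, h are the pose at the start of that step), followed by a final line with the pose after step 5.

n=0: pose=(-6,-7,S); sL=15/41, sR=10/27; mL=-815/1107, mR=-5/27; mL+mR=-340/369 → advance -1; mR−mL=610/1107 → turn +1·90°
n=1: pose=(-6,-6,E); sL=24/41, sR=24/53; mL=-2256/2173, mR=-12/53; mL+mR=-2748/2173 → advance -1; mR−mL=1764/2173 → turn +1·90°
n=2: pose=(-7,-6,N); sL=12/17, sR=12/17; mL=-24/17, mR=-6/17; mL+mR=-30/17 → advance -1; mR−mL=18/17 → turn +1·90°
n=3: pose=(-7,-7,W); sL=120/293, sR=120/229; mL=-62640/67097, mR=-60/229; mL+mR=-80220/67097 → advance -1; mR−mL=45060/67097 → turn +1·90°
n=4: pose=(-6,-7,S); sL=15/41, sR=10/27; mL=-815/1107, mR=-5/27; mL+mR=-340/369 → advance -1; mR−mL=610/1107 → turn +1·90°
n=5: pose=(-6,-6,E); sL=24/41, sR=24/53; mL=-2256/2173, mR=-12/53; mL+mR=-2748/2173 → advance -1; mR−mL=1764/2173 → turn +1·90°

0 15/41 10/27 -815/1107 -5/27 -6 -7 S
1 24/41 24/53 -2256/2173 -12/53 -6 -6 E
2 12/17 12/17 -24/17 -6/17 -7 -6 N
3 120/293 120/229 -62640/67097 -60/229 -7 -7 W
4 15/41 10/27 -815/1107 -5/27 -6 -7 S
5 24/41 24/53 -2256/2173 -12/53 -6 -6 E
final -7 -6 N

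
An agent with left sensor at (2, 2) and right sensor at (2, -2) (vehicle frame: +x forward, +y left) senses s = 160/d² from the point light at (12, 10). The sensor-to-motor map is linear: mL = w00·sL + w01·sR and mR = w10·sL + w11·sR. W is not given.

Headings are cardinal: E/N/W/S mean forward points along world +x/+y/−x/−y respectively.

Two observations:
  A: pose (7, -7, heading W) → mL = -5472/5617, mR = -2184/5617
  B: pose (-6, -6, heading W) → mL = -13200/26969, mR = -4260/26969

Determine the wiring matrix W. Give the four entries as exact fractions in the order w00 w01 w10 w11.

-1 -1 1/2 -1

obs A: pose=(7,-7,W) → sL=16/41, sR=80/137, mL=-5472/5617, mR=-2184/5617
obs B: pose=(-6,-6,W) → sL=40/181, sR=40/149, mL=-13200/26969, mR=-4260/26969
sensor matrix S = [[16/41, 80/137], [40/181, 40/149]]; det S = -3678720/151484873
solve [mL_A; mL_B] = S·[w00; w01] and [mR_A; mR_B] = S·[w10; w11]:
  w00 = -1, w01 = -1, w10 = 1/2, w11 = -1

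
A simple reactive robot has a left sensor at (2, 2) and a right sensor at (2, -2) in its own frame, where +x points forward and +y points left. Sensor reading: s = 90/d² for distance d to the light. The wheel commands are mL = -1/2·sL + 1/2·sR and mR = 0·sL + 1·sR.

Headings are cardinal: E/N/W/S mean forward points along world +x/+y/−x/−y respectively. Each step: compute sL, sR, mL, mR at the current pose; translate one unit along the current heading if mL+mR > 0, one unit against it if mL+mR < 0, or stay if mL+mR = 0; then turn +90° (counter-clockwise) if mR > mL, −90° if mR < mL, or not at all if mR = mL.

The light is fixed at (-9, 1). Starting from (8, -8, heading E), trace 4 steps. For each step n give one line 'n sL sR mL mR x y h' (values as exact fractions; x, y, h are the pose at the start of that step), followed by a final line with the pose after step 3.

0 9/41 45/241 -162/9881 45/241 8 -8 E
1 18/61 90/449 -1296/27389 90/449 9 -8 N
2 45/178 45/146 180/6497 45/146 9 -7 W
3 90/461 18/65 1224/29965 18/65 8 -7 S
final 8 -8 E

n=0: pose=(8,-8,E); sL=9/41, sR=45/241; mL=-162/9881, mR=45/241; mL+mR=1683/9881 → advance +1; mR−mL=2007/9881 → turn +1·90°
n=1: pose=(9,-8,N); sL=18/61, sR=90/449; mL=-1296/27389, mR=90/449; mL+mR=4194/27389 → advance +1; mR−mL=6786/27389 → turn +1·90°
n=2: pose=(9,-7,W); sL=45/178, sR=45/146; mL=180/6497, mR=45/146; mL+mR=4365/12994 → advance +1; mR−mL=3645/12994 → turn +1·90°
n=3: pose=(8,-7,S); sL=90/461, sR=18/65; mL=1224/29965, mR=18/65; mL+mR=9522/29965 → advance +1; mR−mL=7074/29965 → turn +1·90°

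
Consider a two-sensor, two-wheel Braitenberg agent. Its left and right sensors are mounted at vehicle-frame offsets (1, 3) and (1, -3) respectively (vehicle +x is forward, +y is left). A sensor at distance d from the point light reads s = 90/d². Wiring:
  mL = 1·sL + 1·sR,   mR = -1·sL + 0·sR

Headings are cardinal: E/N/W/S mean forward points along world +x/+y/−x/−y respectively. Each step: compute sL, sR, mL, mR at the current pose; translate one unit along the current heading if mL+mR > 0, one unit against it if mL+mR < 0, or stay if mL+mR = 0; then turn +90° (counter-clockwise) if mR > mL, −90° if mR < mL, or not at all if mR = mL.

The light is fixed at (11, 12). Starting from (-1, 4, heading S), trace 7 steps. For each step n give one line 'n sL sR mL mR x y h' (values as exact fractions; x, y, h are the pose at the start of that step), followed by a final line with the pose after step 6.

n=0: pose=(-1,4,S); sL=5/9, sR=5/17; mL=130/153, mR=-5/9; mL+mR=5/17 → advance +1; mR−mL=-215/153 → turn -1·90°
n=1: pose=(-1,3,W); sL=90/313, sR=18/41; mL=9324/12833, mR=-90/313; mL+mR=18/41 → advance +1; mR−mL=-13014/12833 → turn -1·90°
n=2: pose=(-2,3,N); sL=9/32, sR=45/82; mL=1089/1312, mR=-9/32; mL+mR=45/82 → advance +1; mR−mL=-729/656 → turn -1·90°
n=3: pose=(-2,4,E); sL=90/169, sR=18/53; mL=7812/8957, mR=-90/169; mL+mR=18/53 → advance +1; mR−mL=-12582/8957 → turn -1·90°
n=4: pose=(-1,4,S); sL=5/9, sR=5/17; mL=130/153, mR=-5/9; mL+mR=5/17 → advance +1; mR−mL=-215/153 → turn -1·90°
n=5: pose=(-1,3,W); sL=90/313, sR=18/41; mL=9324/12833, mR=-90/313; mL+mR=18/41 → advance +1; mR−mL=-13014/12833 → turn -1·90°
n=6: pose=(-2,3,N); sL=9/32, sR=45/82; mL=1089/1312, mR=-9/32; mL+mR=45/82 → advance +1; mR−mL=-729/656 → turn -1·90°

0 5/9 5/17 130/153 -5/9 -1 4 S
1 90/313 18/41 9324/12833 -90/313 -1 3 W
2 9/32 45/82 1089/1312 -9/32 -2 3 N
3 90/169 18/53 7812/8957 -90/169 -2 4 E
4 5/9 5/17 130/153 -5/9 -1 4 S
5 90/313 18/41 9324/12833 -90/313 -1 3 W
6 9/32 45/82 1089/1312 -9/32 -2 3 N
final -2 4 E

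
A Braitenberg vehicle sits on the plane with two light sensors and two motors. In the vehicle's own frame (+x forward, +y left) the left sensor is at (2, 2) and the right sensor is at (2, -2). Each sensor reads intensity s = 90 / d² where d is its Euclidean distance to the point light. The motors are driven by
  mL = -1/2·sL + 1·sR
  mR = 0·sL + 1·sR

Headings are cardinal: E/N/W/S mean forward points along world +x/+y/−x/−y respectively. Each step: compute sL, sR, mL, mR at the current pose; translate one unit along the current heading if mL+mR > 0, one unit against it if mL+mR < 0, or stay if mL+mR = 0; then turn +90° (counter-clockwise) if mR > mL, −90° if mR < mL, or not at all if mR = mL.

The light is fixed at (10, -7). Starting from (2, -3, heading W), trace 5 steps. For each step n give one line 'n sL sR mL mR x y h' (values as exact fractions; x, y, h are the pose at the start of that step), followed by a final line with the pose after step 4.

n=0: pose=(2,-3,W); sL=45/52, sR=45/68; mL=405/1768, mR=45/68; mL+mR=1575/1768 → advance +1; mR−mL=45/104 → turn +1·90°
n=1: pose=(1,-3,S); sL=90/53, sR=18/25; mL=-171/1325, mR=18/25; mL+mR=783/1325 → advance +1; mR−mL=45/53 → turn +1·90°
n=2: pose=(1,-4,E); sL=45/37, sR=9/5; mL=441/370, mR=9/5; mL+mR=1107/370 → advance +1; mR−mL=45/74 → turn +1·90°
n=3: pose=(2,-4,N); sL=18/25, sR=90/61; mL=1701/1525, mR=90/61; mL+mR=3951/1525 → advance +1; mR−mL=9/25 → turn +1·90°
n=4: pose=(2,-3,W); sL=45/52, sR=45/68; mL=405/1768, mR=45/68; mL+mR=1575/1768 → advance +1; mR−mL=45/104 → turn +1·90°

0 45/52 45/68 405/1768 45/68 2 -3 W
1 90/53 18/25 -171/1325 18/25 1 -3 S
2 45/37 9/5 441/370 9/5 1 -4 E
3 18/25 90/61 1701/1525 90/61 2 -4 N
4 45/52 45/68 405/1768 45/68 2 -3 W
final 1 -3 S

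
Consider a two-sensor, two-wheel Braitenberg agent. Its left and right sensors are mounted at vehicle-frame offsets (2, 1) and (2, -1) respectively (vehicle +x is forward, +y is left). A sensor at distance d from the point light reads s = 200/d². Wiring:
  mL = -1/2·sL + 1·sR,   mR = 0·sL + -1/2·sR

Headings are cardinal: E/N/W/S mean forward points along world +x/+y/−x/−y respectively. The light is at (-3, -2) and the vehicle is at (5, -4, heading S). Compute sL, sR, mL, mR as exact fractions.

left sensor world pos  = (6, -6); dL² = 97
right sensor world pos = (4, -6); dR² = 65
sL = 200/97 = 200/97
sR = 200/65 = 40/13
mL = -1/2·sL + 1·sR = 2580/1261
mR = 0·sL + -1/2·sR = -20/13

200/97 40/13 2580/1261 -20/13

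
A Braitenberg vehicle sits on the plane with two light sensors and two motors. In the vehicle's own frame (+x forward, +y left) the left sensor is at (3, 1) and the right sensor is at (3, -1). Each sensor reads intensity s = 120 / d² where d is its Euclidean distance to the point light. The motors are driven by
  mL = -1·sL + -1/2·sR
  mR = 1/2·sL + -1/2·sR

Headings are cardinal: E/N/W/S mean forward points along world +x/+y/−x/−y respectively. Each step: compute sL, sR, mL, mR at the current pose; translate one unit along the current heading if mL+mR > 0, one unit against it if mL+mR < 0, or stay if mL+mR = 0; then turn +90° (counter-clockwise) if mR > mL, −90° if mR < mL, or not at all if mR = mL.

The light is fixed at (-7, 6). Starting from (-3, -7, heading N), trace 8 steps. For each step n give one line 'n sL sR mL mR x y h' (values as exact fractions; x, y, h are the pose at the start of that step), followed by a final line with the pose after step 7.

0 120/109 24/25 -4308/2725 192/2725 -3 -7 N
1 60/113 12/17 -1698/1921 -168/1921 -3 -8 W
2 24/65 24/61 -2244/3965 -48/3965 -2 -8 S
3 15/26 6/13 -21/26 3/52 -2 -7 E
4 120/109 24/25 -4308/2725 192/2725 -3 -7 N
5 60/113 12/17 -1698/1921 -168/1921 -3 -8 W
6 24/65 24/61 -2244/3965 -48/3965 -2 -8 S
7 15/26 6/13 -21/26 3/52 -2 -7 E
final -3 -7 N

n=0: pose=(-3,-7,N); sL=120/109, sR=24/25; mL=-4308/2725, mR=192/2725; mL+mR=-4116/2725 → advance -1; mR−mL=180/109 → turn +1·90°
n=1: pose=(-3,-8,W); sL=60/113, sR=12/17; mL=-1698/1921, mR=-168/1921; mL+mR=-1866/1921 → advance -1; mR−mL=90/113 → turn +1·90°
n=2: pose=(-2,-8,S); sL=24/65, sR=24/61; mL=-2244/3965, mR=-48/3965; mL+mR=-2292/3965 → advance -1; mR−mL=36/65 → turn +1·90°
n=3: pose=(-2,-7,E); sL=15/26, sR=6/13; mL=-21/26, mR=3/52; mL+mR=-3/4 → advance -1; mR−mL=45/52 → turn +1·90°
n=4: pose=(-3,-7,N); sL=120/109, sR=24/25; mL=-4308/2725, mR=192/2725; mL+mR=-4116/2725 → advance -1; mR−mL=180/109 → turn +1·90°
n=5: pose=(-3,-8,W); sL=60/113, sR=12/17; mL=-1698/1921, mR=-168/1921; mL+mR=-1866/1921 → advance -1; mR−mL=90/113 → turn +1·90°
n=6: pose=(-2,-8,S); sL=24/65, sR=24/61; mL=-2244/3965, mR=-48/3965; mL+mR=-2292/3965 → advance -1; mR−mL=36/65 → turn +1·90°
n=7: pose=(-2,-7,E); sL=15/26, sR=6/13; mL=-21/26, mR=3/52; mL+mR=-3/4 → advance -1; mR−mL=45/52 → turn +1·90°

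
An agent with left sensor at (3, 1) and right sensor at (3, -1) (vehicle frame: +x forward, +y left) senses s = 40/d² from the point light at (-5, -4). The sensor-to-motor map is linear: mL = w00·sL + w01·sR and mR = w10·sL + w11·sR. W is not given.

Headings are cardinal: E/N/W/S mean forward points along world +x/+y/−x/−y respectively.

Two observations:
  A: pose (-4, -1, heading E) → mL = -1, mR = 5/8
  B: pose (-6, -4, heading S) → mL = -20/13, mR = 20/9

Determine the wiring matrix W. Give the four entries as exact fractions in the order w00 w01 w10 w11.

obs A: pose=(-4,-1,E) → sL=5/4, sR=2, mL=-1, mR=5/8
obs B: pose=(-6,-4,S) → sL=40/9, sR=40/13, mL=-20/13, mR=20/9
sensor matrix S = [[5/4, 2], [40/9, 40/13]]; det S = -590/117
solve [mL_A; mL_B] = S·[w00; w01] and [mR_A; mR_B] = S·[w10; w11]:
  w00 = 0, w01 = -1/2, w10 = 1/2, w11 = 0

0 -1/2 1/2 0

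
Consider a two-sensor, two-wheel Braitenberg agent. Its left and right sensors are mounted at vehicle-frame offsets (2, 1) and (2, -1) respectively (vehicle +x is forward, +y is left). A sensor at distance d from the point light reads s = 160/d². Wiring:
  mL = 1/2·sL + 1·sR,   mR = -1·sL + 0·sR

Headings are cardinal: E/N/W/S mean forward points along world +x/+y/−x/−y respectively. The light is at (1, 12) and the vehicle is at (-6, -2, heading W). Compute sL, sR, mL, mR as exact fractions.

left sensor world pos  = (-8, -3); dL² = 306
right sensor world pos = (-8, -1); dR² = 250
sL = 160/306 = 80/153
sR = 160/250 = 16/25
mL = 1/2·sL + 1·sR = 3448/3825
mR = -1·sL + 0·sR = -80/153

80/153 16/25 3448/3825 -80/153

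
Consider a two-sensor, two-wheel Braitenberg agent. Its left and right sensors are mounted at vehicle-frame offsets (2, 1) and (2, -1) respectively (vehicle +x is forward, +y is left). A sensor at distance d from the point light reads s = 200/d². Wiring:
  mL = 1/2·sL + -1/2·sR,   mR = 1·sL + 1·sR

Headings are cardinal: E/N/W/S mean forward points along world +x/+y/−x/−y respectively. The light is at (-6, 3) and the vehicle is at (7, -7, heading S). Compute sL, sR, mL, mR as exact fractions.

10/17 25/36 -65/1224 785/612

left sensor world pos  = (8, -9); dL² = 340
right sensor world pos = (6, -9); dR² = 288
sL = 200/340 = 10/17
sR = 200/288 = 25/36
mL = 1/2·sL + -1/2·sR = -65/1224
mR = 1·sL + 1·sR = 785/612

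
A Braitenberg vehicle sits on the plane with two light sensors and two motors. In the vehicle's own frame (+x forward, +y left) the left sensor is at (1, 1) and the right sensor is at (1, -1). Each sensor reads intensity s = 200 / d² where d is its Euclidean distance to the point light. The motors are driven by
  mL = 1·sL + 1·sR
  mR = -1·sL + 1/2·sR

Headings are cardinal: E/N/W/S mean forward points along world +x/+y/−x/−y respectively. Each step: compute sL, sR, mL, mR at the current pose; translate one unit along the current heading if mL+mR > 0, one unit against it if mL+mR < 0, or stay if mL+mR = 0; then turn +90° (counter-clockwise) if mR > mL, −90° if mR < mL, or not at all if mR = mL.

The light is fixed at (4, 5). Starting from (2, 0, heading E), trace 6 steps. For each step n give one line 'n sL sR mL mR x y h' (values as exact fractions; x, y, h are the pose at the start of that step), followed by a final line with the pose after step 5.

n=0: pose=(2,0,E); sL=200/17, sR=200/37; mL=10800/629, mR=-5700/629; mL+mR=300/37 → advance +1; mR−mL=-16500/629 → turn -1·90°
n=1: pose=(3,0,S); sL=50/9, sR=5; mL=95/9, mR=-55/18; mL+mR=15/2 → advance +1; mR−mL=-245/18 → turn -1·90°
n=2: pose=(3,-1,W); sL=200/53, sR=200/29; mL=16400/1537, mR=-500/1537; mL+mR=300/29 → advance +1; mR−mL=-16900/1537 → turn -1·90°
n=3: pose=(2,-1,N); sL=100/17, sR=100/13; mL=3000/221, mR=-450/221; mL+mR=150/13 → advance +1; mR−mL=-3450/221 → turn -1·90°
n=4: pose=(2,0,E); sL=200/17, sR=200/37; mL=10800/629, mR=-5700/629; mL+mR=300/37 → advance +1; mR−mL=-16500/629 → turn -1·90°
n=5: pose=(3,0,S); sL=50/9, sR=5; mL=95/9, mR=-55/18; mL+mR=15/2 → advance +1; mR−mL=-245/18 → turn -1·90°

0 200/17 200/37 10800/629 -5700/629 2 0 E
1 50/9 5 95/9 -55/18 3 0 S
2 200/53 200/29 16400/1537 -500/1537 3 -1 W
3 100/17 100/13 3000/221 -450/221 2 -1 N
4 200/17 200/37 10800/629 -5700/629 2 0 E
5 50/9 5 95/9 -55/18 3 0 S
final 3 -1 W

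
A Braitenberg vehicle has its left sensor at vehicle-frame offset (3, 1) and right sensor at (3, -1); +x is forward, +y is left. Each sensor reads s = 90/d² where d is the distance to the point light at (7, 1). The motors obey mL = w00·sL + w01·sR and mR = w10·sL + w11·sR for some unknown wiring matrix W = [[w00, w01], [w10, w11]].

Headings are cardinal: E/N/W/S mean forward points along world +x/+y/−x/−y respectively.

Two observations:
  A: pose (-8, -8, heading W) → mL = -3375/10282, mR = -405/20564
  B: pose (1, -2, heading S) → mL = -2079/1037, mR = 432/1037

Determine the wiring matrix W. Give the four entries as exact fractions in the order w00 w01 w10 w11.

-1 -1/2 1 -1

obs A: pose=(-8,-8,W) → sL=45/212, sR=45/194, mL=-3375/10282, mR=-405/20564
obs B: pose=(1,-2,S) → sL=90/61, sR=18/17, mL=-2079/1037, mR=432/1037
sensor matrix S = [[45/212, 45/194], [90/61, 18/17]]; det S = -1252665/10662434
solve [mL_A; mL_B] = S·[w00; w01] and [mR_A; mR_B] = S·[w10; w11]:
  w00 = -1, w01 = -1/2, w10 = 1, w11 = -1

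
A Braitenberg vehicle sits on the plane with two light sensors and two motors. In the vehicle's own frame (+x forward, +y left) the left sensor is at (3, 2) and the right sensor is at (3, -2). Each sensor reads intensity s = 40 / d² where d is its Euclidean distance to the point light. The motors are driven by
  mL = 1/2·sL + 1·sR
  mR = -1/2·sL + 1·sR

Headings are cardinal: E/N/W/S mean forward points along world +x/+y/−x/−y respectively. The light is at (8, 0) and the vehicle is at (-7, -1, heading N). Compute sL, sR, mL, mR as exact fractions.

left sensor world pos  = (-9, 2); dL² = 293
right sensor world pos = (-5, 2); dR² = 173
sL = 40/293 = 40/293
sR = 40/173 = 40/173
mL = 1/2·sL + 1·sR = 15180/50689
mR = -1/2·sL + 1·sR = 8260/50689

40/293 40/173 15180/50689 8260/50689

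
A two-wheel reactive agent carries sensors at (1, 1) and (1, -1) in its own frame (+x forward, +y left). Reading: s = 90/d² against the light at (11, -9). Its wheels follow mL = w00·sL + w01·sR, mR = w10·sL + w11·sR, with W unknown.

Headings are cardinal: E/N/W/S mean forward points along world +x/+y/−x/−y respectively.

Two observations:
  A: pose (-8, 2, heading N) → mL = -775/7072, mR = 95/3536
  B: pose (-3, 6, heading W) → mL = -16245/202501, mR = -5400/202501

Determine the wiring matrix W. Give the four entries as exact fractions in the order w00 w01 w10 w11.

obs A: pose=(-8,2,N) → sL=45/272, sR=5/26, mL=-775/7072, mR=95/3536
obs B: pose=(-3,6,W) → sL=90/421, sR=90/481, mL=-16245/202501, mR=-5400/202501
sensor matrix S = [[45/272, 5/26], [90/421, 90/481]]; det S = -279675/27540136
solve [mL_A; mL_B] = S·[w00; w01] and [mR_A; mR_B] = S·[w10; w11]:
  w00 = 1/2, w01 = -1, w10 = -1, w11 = 1

1/2 -1 -1 1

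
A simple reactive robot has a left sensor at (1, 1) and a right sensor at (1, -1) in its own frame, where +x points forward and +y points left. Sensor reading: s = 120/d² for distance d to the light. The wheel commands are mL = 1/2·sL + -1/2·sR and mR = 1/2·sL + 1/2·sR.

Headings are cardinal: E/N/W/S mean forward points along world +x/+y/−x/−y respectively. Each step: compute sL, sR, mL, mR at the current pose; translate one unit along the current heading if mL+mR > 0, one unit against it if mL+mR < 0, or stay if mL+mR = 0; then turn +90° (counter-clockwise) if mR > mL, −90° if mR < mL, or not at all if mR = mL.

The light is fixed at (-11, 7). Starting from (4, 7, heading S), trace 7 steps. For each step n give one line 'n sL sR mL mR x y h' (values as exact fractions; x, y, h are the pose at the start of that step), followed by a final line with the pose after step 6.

n=0: pose=(4,7,S); sL=120/257, sR=120/197; mL=-3600/50629, mR=27240/50629; mL+mR=120/257 → advance +1; mR−mL=120/197 → turn +1·90°
n=1: pose=(4,6,E); sL=15/32, sR=6/13; mL=3/832, mR=387/832; mL+mR=15/32 → advance +1; mR−mL=6/13 → turn +1·90°
n=2: pose=(5,6,N); sL=8/15, sR=120/289; mL=256/4335, mR=2056/4335; mL+mR=8/15 → advance +1; mR−mL=120/289 → turn +1·90°
n=3: pose=(5,7,W); sL=60/113, sR=60/113; mL=0, mR=60/113; mL+mR=60/113 → advance +1; mR−mL=60/113 → turn +1·90°
n=4: pose=(4,7,S); sL=120/257, sR=120/197; mL=-3600/50629, mR=27240/50629; mL+mR=120/257 → advance +1; mR−mL=120/197 → turn +1·90°
n=5: pose=(4,6,E); sL=15/32, sR=6/13; mL=3/832, mR=387/832; mL+mR=15/32 → advance +1; mR−mL=6/13 → turn +1·90°
n=6: pose=(5,6,N); sL=8/15, sR=120/289; mL=256/4335, mR=2056/4335; mL+mR=8/15 → advance +1; mR−mL=120/289 → turn +1·90°

0 120/257 120/197 -3600/50629 27240/50629 4 7 S
1 15/32 6/13 3/832 387/832 4 6 E
2 8/15 120/289 256/4335 2056/4335 5 6 N
3 60/113 60/113 0 60/113 5 7 W
4 120/257 120/197 -3600/50629 27240/50629 4 7 S
5 15/32 6/13 3/832 387/832 4 6 E
6 8/15 120/289 256/4335 2056/4335 5 6 N
final 5 7 W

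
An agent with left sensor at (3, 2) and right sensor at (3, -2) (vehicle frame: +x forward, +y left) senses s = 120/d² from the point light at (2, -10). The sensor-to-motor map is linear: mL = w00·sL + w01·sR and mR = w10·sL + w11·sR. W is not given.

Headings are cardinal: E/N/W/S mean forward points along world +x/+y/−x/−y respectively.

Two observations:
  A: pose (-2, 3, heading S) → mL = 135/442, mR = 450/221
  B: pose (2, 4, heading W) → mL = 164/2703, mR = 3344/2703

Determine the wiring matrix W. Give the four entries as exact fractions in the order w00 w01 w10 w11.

-1/2 1 1 1

obs A: pose=(-2,3,S) → sL=15/13, sR=15/17, mL=135/442, mR=450/221
obs B: pose=(2,4,W) → sL=40/51, sR=24/53, mL=164/2703, mR=3344/2703
sensor matrix S = [[15/13, 15/17], [40/51, 24/53]]; det S = -33760/199121
solve [mL_A; mL_B] = S·[w00; w01] and [mR_A; mR_B] = S·[w10; w11]:
  w00 = -1/2, w01 = 1, w10 = 1, w11 = 1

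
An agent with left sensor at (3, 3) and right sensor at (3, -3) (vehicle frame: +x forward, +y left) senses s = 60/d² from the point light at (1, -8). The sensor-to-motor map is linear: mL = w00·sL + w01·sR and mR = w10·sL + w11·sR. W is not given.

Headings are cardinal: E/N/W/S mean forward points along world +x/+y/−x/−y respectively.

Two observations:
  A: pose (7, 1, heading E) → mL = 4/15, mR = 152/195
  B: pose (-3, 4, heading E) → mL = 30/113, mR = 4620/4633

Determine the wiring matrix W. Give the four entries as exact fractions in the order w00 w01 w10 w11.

obs A: pose=(7,1,E) → sL=4/15, sR=20/39, mL=4/15, mR=152/195
obs B: pose=(-3,4,E) → sL=30/113, sR=30/41, mL=30/113, mR=4620/4633
sensor matrix S = [[4/15, 20/39], [30/113, 30/41]]; det S = 3552/60229
solve [mL_A; mL_B] = S·[w00; w01] and [mR_A; mR_B] = S·[w10; w11]:
  w00 = 1, w01 = 0, w10 = 1, w11 = 1

1 0 1 1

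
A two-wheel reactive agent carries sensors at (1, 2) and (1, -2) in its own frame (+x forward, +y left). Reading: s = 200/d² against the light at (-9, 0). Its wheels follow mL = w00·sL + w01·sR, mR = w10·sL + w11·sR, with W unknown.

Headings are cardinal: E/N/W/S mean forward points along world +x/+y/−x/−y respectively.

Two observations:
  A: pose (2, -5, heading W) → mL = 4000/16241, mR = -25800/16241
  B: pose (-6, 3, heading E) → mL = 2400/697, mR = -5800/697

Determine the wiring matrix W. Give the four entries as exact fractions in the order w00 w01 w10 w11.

-1/2 1/2 -1/2 -1/2

obs A: pose=(2,-5,W) → sL=200/149, sR=200/109, mL=4000/16241, mR=-25800/16241
obs B: pose=(-6,3,E) → sL=200/41, sR=200/17, mL=2400/697, mR=-5800/697
sensor matrix S = [[200/149, 200/109], [200/41, 200/17]]; det S = 77440000/11319977
solve [mL_A; mL_B] = S·[w00; w01] and [mR_A; mR_B] = S·[w10; w11]:
  w00 = -1/2, w01 = 1/2, w10 = -1/2, w11 = -1/2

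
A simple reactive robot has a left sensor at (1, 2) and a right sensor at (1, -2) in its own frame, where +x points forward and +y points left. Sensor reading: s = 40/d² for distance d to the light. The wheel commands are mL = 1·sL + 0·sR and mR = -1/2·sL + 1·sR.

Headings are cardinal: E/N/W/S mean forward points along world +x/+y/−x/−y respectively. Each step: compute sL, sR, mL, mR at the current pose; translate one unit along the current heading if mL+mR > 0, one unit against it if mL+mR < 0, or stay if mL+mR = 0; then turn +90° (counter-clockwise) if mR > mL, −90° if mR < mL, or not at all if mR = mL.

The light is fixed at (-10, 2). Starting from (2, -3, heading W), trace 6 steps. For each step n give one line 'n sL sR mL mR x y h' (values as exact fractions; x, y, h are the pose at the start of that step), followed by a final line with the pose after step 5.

n=0: pose=(2,-3,W); sL=4/17, sR=4/13; mL=4/17, mR=42/221; mL+mR=94/221 → advance +1; mR−mL=-10/221 → turn -1·90°
n=1: pose=(1,-3,N); sL=40/97, sR=8/37; mL=40/97, mR=36/3589; mL+mR=1516/3589 → advance +1; mR−mL=-1444/3589 → turn -1·90°
n=2: pose=(1,-2,E); sL=10/37, sR=2/9; mL=10/37, mR=29/333; mL+mR=119/333 → advance +1; mR−mL=-61/333 → turn -1·90°
n=3: pose=(2,-2,S); sL=40/221, sR=8/25; mL=40/221, mR=1268/5525; mL+mR=2268/5525 → advance +1; mR−mL=268/5525 → turn +1·90°
n=4: pose=(2,-3,E); sL=20/89, sR=20/109; mL=20/89, mR=690/9701; mL+mR=2870/9701 → advance +1; mR−mL=-1490/9701 → turn -1·90°
n=5: pose=(3,-3,S); sL=40/261, sR=40/157; mL=40/261, mR=7300/40977; mL+mR=13580/40977 → advance +1; mR−mL=340/13659 → turn +1·90°

0 4/17 4/13 4/17 42/221 2 -3 W
1 40/97 8/37 40/97 36/3589 1 -3 N
2 10/37 2/9 10/37 29/333 1 -2 E
3 40/221 8/25 40/221 1268/5525 2 -2 S
4 20/89 20/109 20/89 690/9701 2 -3 E
5 40/261 40/157 40/261 7300/40977 3 -3 S
final 3 -4 E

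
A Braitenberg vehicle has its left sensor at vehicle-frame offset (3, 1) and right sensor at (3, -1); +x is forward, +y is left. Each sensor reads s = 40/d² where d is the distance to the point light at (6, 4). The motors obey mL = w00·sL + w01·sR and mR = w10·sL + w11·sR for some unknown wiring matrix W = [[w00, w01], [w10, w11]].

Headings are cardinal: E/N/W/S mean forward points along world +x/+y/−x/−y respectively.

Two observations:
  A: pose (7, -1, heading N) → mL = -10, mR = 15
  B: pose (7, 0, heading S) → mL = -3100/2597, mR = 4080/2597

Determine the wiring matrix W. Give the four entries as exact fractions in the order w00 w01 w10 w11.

obs A: pose=(7,-1,N) → sL=10, sR=5, mL=-10, mR=15
obs B: pose=(7,0,S) → sL=40/53, sR=40/49, mL=-3100/2597, mR=4080/2597
sensor matrix S = [[10, 5], [40/53, 40/49]]; det S = 11400/2597
solve [mL_A; mL_B] = S·[w00; w01] and [mR_A; mR_B] = S·[w10; w11]:
  w00 = -1/2, w01 = -1, w10 = 1, w11 = 1

-1/2 -1 1 1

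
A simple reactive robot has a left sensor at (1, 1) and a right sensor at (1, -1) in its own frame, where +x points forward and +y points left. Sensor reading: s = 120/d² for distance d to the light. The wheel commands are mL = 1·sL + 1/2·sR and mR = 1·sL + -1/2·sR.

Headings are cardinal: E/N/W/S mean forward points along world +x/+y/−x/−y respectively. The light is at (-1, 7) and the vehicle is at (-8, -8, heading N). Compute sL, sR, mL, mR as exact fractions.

left sensor world pos  = (-9, -7); dL² = 260
right sensor world pos = (-7, -7); dR² = 232
sL = 120/260 = 6/13
sR = 120/232 = 15/29
mL = 1·sL + 1/2·sR = 543/754
mR = 1·sL + -1/2·sR = 153/754

6/13 15/29 543/754 153/754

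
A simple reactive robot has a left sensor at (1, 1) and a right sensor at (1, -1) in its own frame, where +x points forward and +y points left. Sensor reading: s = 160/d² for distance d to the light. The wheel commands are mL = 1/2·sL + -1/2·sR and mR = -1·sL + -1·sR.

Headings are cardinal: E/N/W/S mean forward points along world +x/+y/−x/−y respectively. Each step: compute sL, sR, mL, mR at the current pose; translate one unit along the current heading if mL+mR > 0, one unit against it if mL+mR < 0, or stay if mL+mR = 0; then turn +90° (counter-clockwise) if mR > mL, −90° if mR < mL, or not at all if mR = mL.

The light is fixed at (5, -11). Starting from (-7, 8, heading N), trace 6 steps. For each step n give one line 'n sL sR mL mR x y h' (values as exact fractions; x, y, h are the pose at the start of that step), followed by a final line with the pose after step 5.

0 160/569 160/521 -3840/296449 -174400/296449 -7 8 N
1 80/241 16/41 -288/9881 -7136/9881 -7 7 E
2 160/433 32/97 832/42001 -29376/42001 -8 7 S
3 4/13 40/149 38/1937 -1116/1937 -8 8 W
4 160/569 160/521 -3840/296449 -174400/296449 -7 8 N
5 80/241 16/41 -288/9881 -7136/9881 -7 7 E
final -8 7 S

n=0: pose=(-7,8,N); sL=160/569, sR=160/521; mL=-3840/296449, mR=-174400/296449; mL+mR=-178240/296449 → advance -1; mR−mL=-170560/296449 → turn -1·90°
n=1: pose=(-7,7,E); sL=80/241, sR=16/41; mL=-288/9881, mR=-7136/9881; mL+mR=-7424/9881 → advance -1; mR−mL=-6848/9881 → turn -1·90°
n=2: pose=(-8,7,S); sL=160/433, sR=32/97; mL=832/42001, mR=-29376/42001; mL+mR=-28544/42001 → advance -1; mR−mL=-30208/42001 → turn -1·90°
n=3: pose=(-8,8,W); sL=4/13, sR=40/149; mL=38/1937, mR=-1116/1937; mL+mR=-1078/1937 → advance -1; mR−mL=-1154/1937 → turn -1·90°
n=4: pose=(-7,8,N); sL=160/569, sR=160/521; mL=-3840/296449, mR=-174400/296449; mL+mR=-178240/296449 → advance -1; mR−mL=-170560/296449 → turn -1·90°
n=5: pose=(-7,7,E); sL=80/241, sR=16/41; mL=-288/9881, mR=-7136/9881; mL+mR=-7424/9881 → advance -1; mR−mL=-6848/9881 → turn -1·90°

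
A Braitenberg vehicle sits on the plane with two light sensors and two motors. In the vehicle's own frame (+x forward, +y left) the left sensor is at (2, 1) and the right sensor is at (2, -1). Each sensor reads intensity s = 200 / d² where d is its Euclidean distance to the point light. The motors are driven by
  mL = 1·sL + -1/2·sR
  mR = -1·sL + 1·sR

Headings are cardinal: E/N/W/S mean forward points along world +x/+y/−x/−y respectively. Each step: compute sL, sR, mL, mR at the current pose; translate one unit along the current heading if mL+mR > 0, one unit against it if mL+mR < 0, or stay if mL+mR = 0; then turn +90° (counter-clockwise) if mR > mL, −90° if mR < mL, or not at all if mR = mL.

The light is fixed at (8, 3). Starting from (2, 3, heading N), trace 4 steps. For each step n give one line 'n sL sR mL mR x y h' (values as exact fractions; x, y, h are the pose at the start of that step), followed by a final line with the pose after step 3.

n=0: pose=(2,3,N); sL=200/53, sR=200/29; mL=500/1537, mR=4800/1537; mL+mR=100/29 → advance +1; mR−mL=4300/1537 → turn +1·90°
n=1: pose=(2,4,W); sL=25/8, sR=50/17; mL=225/136, mR=-25/136; mL+mR=25/17 → advance +1; mR−mL=-125/68 → turn -1·90°
n=2: pose=(1,4,N); sL=200/73, sR=40/9; mL=340/657, mR=1120/657; mL+mR=20/9 → advance +1; mR−mL=260/219 → turn +1·90°
n=3: pose=(1,5,W); sL=100/41, sR=20/9; mL=490/369, mR=-80/369; mL+mR=10/9 → advance +1; mR−mL=-190/123 → turn -1·90°

0 200/53 200/29 500/1537 4800/1537 2 3 N
1 25/8 50/17 225/136 -25/136 2 4 W
2 200/73 40/9 340/657 1120/657 1 4 N
3 100/41 20/9 490/369 -80/369 1 5 W
final 0 5 N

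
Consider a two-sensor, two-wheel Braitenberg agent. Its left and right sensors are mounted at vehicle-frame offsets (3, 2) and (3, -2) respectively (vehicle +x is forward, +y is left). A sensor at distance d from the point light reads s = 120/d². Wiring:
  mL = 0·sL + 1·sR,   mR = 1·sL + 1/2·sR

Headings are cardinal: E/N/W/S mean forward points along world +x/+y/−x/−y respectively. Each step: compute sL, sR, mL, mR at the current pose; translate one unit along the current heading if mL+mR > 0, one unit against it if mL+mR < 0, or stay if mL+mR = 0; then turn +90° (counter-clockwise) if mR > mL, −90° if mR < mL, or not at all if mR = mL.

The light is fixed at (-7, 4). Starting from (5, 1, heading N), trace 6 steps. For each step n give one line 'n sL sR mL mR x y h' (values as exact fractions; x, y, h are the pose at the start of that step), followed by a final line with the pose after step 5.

0 6/5 30/49 30/49 369/245 5 1 N
1 120/97 40/27 40/27 5180/2619 5 2 W
2 60/97 60/53 60/53 6090/5141 4 2 S
3 120/197 120/221 120/221 38340/43537 4 1 E
4 6/5 30/49 30/49 369/245 5 1 N
5 120/97 40/27 40/27 5180/2619 5 2 W
final 4 2 S

n=0: pose=(5,1,N); sL=6/5, sR=30/49; mL=30/49, mR=369/245; mL+mR=519/245 → advance +1; mR−mL=219/245 → turn +1·90°
n=1: pose=(5,2,W); sL=120/97, sR=40/27; mL=40/27, mR=5180/2619; mL+mR=3020/873 → advance +1; mR−mL=1300/2619 → turn +1·90°
n=2: pose=(4,2,S); sL=60/97, sR=60/53; mL=60/53, mR=6090/5141; mL+mR=11910/5141 → advance +1; mR−mL=270/5141 → turn +1·90°
n=3: pose=(4,1,E); sL=120/197, sR=120/221; mL=120/221, mR=38340/43537; mL+mR=61980/43537 → advance +1; mR−mL=14700/43537 → turn +1·90°
n=4: pose=(5,1,N); sL=6/5, sR=30/49; mL=30/49, mR=369/245; mL+mR=519/245 → advance +1; mR−mL=219/245 → turn +1·90°
n=5: pose=(5,2,W); sL=120/97, sR=40/27; mL=40/27, mR=5180/2619; mL+mR=3020/873 → advance +1; mR−mL=1300/2619 → turn +1·90°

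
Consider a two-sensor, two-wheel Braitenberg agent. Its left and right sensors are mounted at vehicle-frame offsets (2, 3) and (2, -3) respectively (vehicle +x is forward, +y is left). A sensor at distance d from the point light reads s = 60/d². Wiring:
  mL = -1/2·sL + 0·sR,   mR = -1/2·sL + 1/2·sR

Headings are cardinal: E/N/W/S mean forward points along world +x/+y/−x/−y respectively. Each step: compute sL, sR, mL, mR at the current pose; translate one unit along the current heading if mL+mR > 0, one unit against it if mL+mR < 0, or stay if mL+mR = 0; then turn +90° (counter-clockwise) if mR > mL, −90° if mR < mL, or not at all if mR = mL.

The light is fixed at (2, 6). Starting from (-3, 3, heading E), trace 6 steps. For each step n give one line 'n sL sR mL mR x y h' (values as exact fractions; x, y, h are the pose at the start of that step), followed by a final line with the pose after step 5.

n=0: pose=(-3,3,E); sL=20/3, sR=4/3; mL=-10/3, mR=-8/3; mL+mR=-6 → advance -1; mR−mL=2/3 → turn +1·90°
n=1: pose=(-4,3,N); sL=30/41, sR=6; mL=-15/41, mR=108/41; mL+mR=93/41 → advance +1; mR−mL=3 → turn +1·90°
n=2: pose=(-4,4,W); sL=60/89, sR=12/13; mL=-30/89, mR=144/1157; mL+mR=-246/1157 → advance -1; mR−mL=6/13 → turn +1·90°
n=3: pose=(-3,4,S); sL=3, sR=3/4; mL=-3/2, mR=-9/8; mL+mR=-21/8 → advance -1; mR−mL=3/8 → turn +1·90°
n=4: pose=(-3,5,E); sL=60/13, sR=12/5; mL=-30/13, mR=-72/65; mL+mR=-222/65 → advance -1; mR−mL=6/5 → turn +1·90°
n=5: pose=(-4,5,N); sL=30/41, sR=6; mL=-15/41, mR=108/41; mL+mR=93/41 → advance +1; mR−mL=3 → turn +1·90°

0 20/3 4/3 -10/3 -8/3 -3 3 E
1 30/41 6 -15/41 108/41 -4 3 N
2 60/89 12/13 -30/89 144/1157 -4 4 W
3 3 3/4 -3/2 -9/8 -3 4 S
4 60/13 12/5 -30/13 -72/65 -3 5 E
5 30/41 6 -15/41 108/41 -4 5 N
final -4 6 W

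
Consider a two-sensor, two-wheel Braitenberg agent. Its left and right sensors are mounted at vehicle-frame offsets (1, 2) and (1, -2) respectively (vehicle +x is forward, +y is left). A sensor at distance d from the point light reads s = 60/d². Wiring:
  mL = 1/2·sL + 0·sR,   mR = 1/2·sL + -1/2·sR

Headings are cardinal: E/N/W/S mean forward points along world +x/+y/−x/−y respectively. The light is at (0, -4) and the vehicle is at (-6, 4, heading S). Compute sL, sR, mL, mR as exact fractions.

12/13 60/113 6/13 288/1469

left sensor world pos  = (-4, 3); dL² = 65
right sensor world pos = (-8, 3); dR² = 113
sL = 60/65 = 12/13
sR = 60/113 = 60/113
mL = 1/2·sL + 0·sR = 6/13
mR = 1/2·sL + -1/2·sR = 288/1469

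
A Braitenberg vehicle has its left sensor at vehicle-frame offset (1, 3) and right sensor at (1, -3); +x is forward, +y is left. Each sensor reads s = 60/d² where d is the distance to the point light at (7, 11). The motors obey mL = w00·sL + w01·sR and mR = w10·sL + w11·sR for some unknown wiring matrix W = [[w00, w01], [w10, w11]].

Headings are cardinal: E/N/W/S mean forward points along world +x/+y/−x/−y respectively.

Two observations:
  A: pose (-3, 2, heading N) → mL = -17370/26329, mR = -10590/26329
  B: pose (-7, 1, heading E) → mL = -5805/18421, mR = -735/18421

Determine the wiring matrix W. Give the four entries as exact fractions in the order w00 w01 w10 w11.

obs A: pose=(-3,2,N) → sL=60/233, sR=60/113, mL=-17370/26329, mR=-10590/26329
obs B: pose=(-7,1,E) → sL=30/109, sR=30/169, mL=-5805/18421, mR=-735/18421
sensor matrix S = [[60/233, 60/113], [30/109, 30/169]]; det S = -48708000/485006509
solve [mL_A; mL_B] = S·[w00; w01] and [mR_A; mR_B] = S·[w10; w11]:
  w00 = -1/2, w01 = -1, w10 = 1/2, w11 = -1

-1/2 -1 1/2 -1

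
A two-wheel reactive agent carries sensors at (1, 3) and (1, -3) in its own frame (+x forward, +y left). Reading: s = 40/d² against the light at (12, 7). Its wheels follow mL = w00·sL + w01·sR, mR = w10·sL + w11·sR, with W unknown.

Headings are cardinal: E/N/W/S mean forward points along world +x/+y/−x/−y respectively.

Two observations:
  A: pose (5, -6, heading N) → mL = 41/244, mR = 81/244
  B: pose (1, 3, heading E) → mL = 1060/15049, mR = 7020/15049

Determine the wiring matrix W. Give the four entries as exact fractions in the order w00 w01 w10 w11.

obs A: pose=(5,-6,N) → sL=10/61, sR=1/4, mL=41/244, mR=81/244
obs B: pose=(1,3,E) → sL=40/101, sR=40/149, mL=1060/15049, mR=7020/15049
sensor matrix S = [[10/61, 1/4], [40/101, 40/149]]; det S = -50490/917989
solve [mL_A; mL_B] = S·[w00; w01] and [mR_A; mR_B] = S·[w10; w11]:
  w00 = -1/2, w01 = 1, w10 = 1/2, w11 = 1

-1/2 1 1/2 1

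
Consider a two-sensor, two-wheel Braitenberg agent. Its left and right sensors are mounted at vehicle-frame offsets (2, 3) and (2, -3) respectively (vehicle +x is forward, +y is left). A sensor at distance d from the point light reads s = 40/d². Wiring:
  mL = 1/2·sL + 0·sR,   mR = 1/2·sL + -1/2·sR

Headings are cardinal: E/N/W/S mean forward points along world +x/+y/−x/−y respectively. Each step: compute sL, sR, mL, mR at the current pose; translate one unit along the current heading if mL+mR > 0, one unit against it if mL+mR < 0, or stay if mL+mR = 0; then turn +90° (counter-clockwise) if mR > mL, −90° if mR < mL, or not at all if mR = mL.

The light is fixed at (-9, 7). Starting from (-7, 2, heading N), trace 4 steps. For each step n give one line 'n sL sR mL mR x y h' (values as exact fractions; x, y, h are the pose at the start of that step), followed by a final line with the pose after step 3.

0 4 20/17 2 24/17 -7 2 N
1 40/17 8/13 20/17 192/221 -7 3 E
2 5/9 10/9 5/18 -5/18 -6 3 S
3 4/5 20 2/5 -48/5 -6 3 W
final -5 3 N

n=0: pose=(-7,2,N); sL=4, sR=20/17; mL=2, mR=24/17; mL+mR=58/17 → advance +1; mR−mL=-10/17 → turn -1·90°
n=1: pose=(-7,3,E); sL=40/17, sR=8/13; mL=20/17, mR=192/221; mL+mR=452/221 → advance +1; mR−mL=-4/13 → turn -1·90°
n=2: pose=(-6,3,S); sL=5/9, sR=10/9; mL=5/18, mR=-5/18; mL+mR=0 → advance +0; mR−mL=-5/9 → turn -1·90°
n=3: pose=(-6,3,W); sL=4/5, sR=20; mL=2/5, mR=-48/5; mL+mR=-46/5 → advance -1; mR−mL=-10 → turn -1·90°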